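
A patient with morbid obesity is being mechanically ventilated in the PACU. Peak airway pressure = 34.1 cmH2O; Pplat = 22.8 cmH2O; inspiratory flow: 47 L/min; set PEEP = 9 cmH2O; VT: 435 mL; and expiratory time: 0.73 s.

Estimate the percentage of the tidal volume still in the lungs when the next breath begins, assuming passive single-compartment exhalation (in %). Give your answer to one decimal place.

Flow: 47 L/min ÷ 60 = 0.7833 L/s.
R = (PIP − Pplat)/V̇ = (34.1 − 22.8) / 0.7833 = 11.3/0.7833 = 14.426 cmH2O·s/L.
C = Vt/(Pplat − PEEP) = 435.0 / (22.8 − 9) = 435.0/13.8 = 31.522 mL/cmH2O.
τ = R × C = 14.426 × 0.03152 L/cmH2O = 0.4547 s.
Fraction remaining at end-expiration = e^(−Te/τ) = e^(−0.73/0.4547) = 0.2008 → 20.08%.

20.1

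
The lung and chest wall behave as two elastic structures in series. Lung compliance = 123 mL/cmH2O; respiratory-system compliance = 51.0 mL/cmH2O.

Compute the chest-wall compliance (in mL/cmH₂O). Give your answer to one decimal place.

87.1

1/Ccw = 1/Crs − 1/CL.
1/Ccw = 1/51.0 − 1/123 = 0.01148.
Ccw = 87.108 mL/cmH2O.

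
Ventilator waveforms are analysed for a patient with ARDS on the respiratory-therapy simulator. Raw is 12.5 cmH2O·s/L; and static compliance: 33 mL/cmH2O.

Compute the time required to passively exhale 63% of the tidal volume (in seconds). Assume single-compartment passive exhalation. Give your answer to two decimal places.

τ = R × C = 12.5 × 33 mL/cmH2O = 12.5 × 0.033 L/cmH2O = 0.4125 s.
Exhaled fraction f = 1 − e^(−t/τ) → t = −τ·ln(1 − f) = −0.4125·ln(0.37) = 0.4101 s.

0.41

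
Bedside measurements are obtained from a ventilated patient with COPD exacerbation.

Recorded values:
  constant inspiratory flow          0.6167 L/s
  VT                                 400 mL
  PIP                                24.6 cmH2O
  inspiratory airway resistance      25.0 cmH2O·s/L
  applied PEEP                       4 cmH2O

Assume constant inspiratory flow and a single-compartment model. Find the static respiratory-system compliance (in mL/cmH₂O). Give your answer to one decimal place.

77.2

Equation of motion (constant flow): PIP = Vt/C + R·V̇ + PEEP.
Vt/C = PIP − R·V̇ − PEEP = 24.6 − 25.0×0.6167 − 4 = 24.6 − 15.418 − 4 = 5.182 cmH2O.
C = Vt / 5.182 = 400 / 5.182 = 77.19 mL/cmH2O.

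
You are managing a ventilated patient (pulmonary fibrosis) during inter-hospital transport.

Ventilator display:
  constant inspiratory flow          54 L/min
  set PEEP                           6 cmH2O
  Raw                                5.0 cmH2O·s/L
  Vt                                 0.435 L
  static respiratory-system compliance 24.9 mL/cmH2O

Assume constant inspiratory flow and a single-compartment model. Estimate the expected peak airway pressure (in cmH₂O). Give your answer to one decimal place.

28.0

Flow: 54 L/min ÷ 60 = 0.9 L/s.
Equation of motion (constant flow): PIP = Vt/C + R·V̇ + PEEP.
PIP = 435/24.9 + 5.0×0.9 + 6 = 17.47 + 4.5 + 6 = 27.97 cmH2O.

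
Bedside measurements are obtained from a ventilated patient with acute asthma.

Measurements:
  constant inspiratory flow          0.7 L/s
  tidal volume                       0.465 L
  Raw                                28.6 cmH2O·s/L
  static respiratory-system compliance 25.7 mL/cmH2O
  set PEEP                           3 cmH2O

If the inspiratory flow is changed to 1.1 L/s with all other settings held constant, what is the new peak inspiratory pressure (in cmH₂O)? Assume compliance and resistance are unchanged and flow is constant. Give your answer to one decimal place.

52.6

PIP = Vt/C + R·V̇ + PEEP (constant-flow equation of motion).
Only the resistive term changes: ΔPIP = R × ΔV̇ = 28.6 × (1.1 − 0.7) = 28.6 × 0.4 = 11.44 cmH2O.
Original PIP = 465/25.7 + 28.6×0.7 + 3 = 41.113 cmH2O; new PIP = 41.113 + (11.44) = 52.553 cmH2O.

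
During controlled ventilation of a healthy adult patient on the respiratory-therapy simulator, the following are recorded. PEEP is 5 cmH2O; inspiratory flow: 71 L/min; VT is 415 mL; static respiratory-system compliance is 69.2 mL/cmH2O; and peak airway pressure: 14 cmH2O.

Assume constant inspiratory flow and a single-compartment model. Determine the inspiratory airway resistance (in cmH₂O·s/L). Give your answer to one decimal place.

2.5

Flow: 71 L/min ÷ 60 = 1.1833 L/s.
Equation of motion (constant flow): PIP = Vt/C + R·V̇ + PEEP.
R·V̇ = PIP − Vt/C − PEEP = 14 − 415/69.2 − 5 = 14 − 5.997 − 5 = 3.003 cmH2O.
R = 3.003 / 1.1833 = 2.538 cmH2O·s/L.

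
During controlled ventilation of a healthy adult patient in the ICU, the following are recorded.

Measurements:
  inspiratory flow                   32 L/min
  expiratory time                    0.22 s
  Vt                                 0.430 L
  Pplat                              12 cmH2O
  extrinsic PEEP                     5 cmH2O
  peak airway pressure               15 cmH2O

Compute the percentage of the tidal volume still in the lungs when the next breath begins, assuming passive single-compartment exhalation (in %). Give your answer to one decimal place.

52.9

Flow: 32 L/min ÷ 60 = 0.5333 L/s.
R = (PIP − Pplat)/V̇ = (15 − 12) / 0.5333 = 3.0/0.5333 = 5.625 cmH2O·s/L.
C = Vt/(Pplat − PEEP) = 430.0 / (12 − 5) = 430.0/7.0 = 61.429 mL/cmH2O.
τ = R × C = 5.625 × 0.06143 L/cmH2O = 0.3455 s.
Fraction remaining at end-expiration = e^(−Te/τ) = e^(−0.22/0.3455) = 0.529 → 52.9%.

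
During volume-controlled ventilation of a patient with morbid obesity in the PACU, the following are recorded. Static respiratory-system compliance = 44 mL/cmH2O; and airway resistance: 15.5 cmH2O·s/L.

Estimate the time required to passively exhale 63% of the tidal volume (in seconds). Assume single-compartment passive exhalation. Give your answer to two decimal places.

0.68

τ = R × C = 15.5 × 44 mL/cmH2O = 15.5 × 0.044 L/cmH2O = 0.682 s.
Exhaled fraction f = 1 − e^(−t/τ) → t = −τ·ln(1 − f) = −0.682·ln(0.37) = 0.6781 s.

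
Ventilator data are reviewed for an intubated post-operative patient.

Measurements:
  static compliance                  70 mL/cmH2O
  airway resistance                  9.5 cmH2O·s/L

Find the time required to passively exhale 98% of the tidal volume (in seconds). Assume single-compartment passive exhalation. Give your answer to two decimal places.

2.60

τ = R × C = 9.5 × 70 mL/cmH2O = 9.5 × 0.070 L/cmH2O = 0.665 s.
Exhaled fraction f = 1 − e^(−t/τ) → t = −τ·ln(1 − f) = −0.665·ln(0.02) = 2.601 s.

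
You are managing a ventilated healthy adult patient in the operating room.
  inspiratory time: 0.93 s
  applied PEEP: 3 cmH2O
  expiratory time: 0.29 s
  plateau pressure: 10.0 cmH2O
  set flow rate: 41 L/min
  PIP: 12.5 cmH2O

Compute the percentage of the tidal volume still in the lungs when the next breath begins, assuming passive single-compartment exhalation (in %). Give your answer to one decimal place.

41.8

Flow: 41 L/min ÷ 60 = 0.6833 L/s.
Vt = flow × Ti = 0.6833 L/s × 0.93 s × 1000 mL/L = 635.47 mL.
R = (PIP − Pplat)/V̇ = (12.5 − 10.0) / 0.6833 = 2.5/0.6833 = 3.659 cmH2O·s/L.
C = Vt/(Pplat − PEEP) = 635.47 / (10.0 − 3) = 635.47/7.0 = 90.781 mL/cmH2O.
τ = R × C = 3.659 × 0.09078 L/cmH2O = 0.3322 s.
Fraction remaining at end-expiration = e^(−Te/τ) = e^(−0.29/0.3322) = 0.4177 → 41.77%.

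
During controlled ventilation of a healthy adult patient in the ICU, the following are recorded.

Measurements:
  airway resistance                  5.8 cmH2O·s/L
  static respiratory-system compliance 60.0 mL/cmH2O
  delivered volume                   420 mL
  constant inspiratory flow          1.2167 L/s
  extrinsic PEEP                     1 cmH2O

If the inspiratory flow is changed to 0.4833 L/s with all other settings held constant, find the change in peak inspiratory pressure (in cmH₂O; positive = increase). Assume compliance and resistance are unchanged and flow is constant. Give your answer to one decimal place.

-4.3

PIP = Vt/C + R·V̇ + PEEP (constant-flow equation of motion).
Only the resistive term changes: ΔPIP = R × ΔV̇ = 5.8 × (0.4833 − 1.2167) = 5.8 × -0.7334 = -4.254 cmH2O.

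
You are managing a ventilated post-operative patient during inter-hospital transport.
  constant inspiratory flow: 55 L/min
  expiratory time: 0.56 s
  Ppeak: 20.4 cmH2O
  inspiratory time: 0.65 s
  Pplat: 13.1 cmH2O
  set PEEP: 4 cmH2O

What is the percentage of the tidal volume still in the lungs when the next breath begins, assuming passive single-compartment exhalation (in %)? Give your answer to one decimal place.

Flow: 55 L/min ÷ 60 = 0.9167 L/s.
Vt = flow × Ti = 0.9167 L/s × 0.65 s × 1000 mL/L = 595.86 mL.
R = (PIP − Pplat)/V̇ = (20.4 − 13.1) / 0.9167 = 7.3/0.9167 = 7.963 cmH2O·s/L.
C = Vt/(Pplat − PEEP) = 595.86 / (13.1 − 4) = 595.86/9.1 = 65.479 mL/cmH2O.
τ = R × C = 7.963 × 0.06548 L/cmH2O = 0.5214 s.
Fraction remaining at end-expiration = e^(−Te/τ) = e^(−0.56/0.5214) = 0.3416 → 34.16%.

34.2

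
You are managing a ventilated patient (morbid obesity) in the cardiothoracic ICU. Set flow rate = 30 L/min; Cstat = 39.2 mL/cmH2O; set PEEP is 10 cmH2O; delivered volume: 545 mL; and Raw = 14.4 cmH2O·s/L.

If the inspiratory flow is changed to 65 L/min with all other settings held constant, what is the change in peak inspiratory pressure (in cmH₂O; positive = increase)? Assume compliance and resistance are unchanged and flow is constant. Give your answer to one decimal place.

8.4

Flow: 30 L/min ÷ 60 = 0.5 L/s.
New flow: 65 L/min ÷ 60 = 1.0833 L/s.
PIP = Vt/C + R·V̇ + PEEP (constant-flow equation of motion).
Only the resistive term changes: ΔPIP = R × ΔV̇ = 14.4 × (1.0833 − 0.5) = 14.4 × 0.5833 = 8.4 cmH2O.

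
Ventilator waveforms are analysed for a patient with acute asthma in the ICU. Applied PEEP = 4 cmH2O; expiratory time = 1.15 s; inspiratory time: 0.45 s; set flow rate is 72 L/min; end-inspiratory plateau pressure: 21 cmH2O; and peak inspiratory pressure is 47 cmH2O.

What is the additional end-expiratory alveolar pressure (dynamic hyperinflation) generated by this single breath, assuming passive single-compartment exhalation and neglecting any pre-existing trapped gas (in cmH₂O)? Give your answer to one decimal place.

Flow: 72 L/min ÷ 60 = 1.2 L/s.
Vt = flow × Ti = 1.2 L/s × 0.45 s × 1000 mL/L = 540.0 mL.
R = (PIP − Pplat)/V̇ = (47 − 21) / 1.2 = 26.0/1.2 = 21.667 cmH2O·s/L.
C = Vt/(Pplat − PEEP) = 540.0 / (21 − 4) = 540.0/17.0 = 31.765 mL/cmH2O.
τ = R × C = 21.667 × 0.03177 L/cmH2O = 0.6884 s.
Fraction remaining = e^(−Te/τ) = e^(−1.15/0.6884) = 0.1881; trapped volume = 540.0 × 0.1881 = 101.57 mL.
Additional alveolar pressure from trapping ≈ V_trapped / C = 101.57 / 31.765 = 3.198 cmH2O.

3.2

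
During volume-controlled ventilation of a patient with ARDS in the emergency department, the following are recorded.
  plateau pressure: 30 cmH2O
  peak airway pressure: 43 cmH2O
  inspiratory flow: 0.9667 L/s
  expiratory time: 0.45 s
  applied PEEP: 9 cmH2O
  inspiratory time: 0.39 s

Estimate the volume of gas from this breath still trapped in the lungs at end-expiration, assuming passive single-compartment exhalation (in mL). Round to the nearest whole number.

58

Vt = flow × Ti = 0.9667 L/s × 0.39 s × 1000 mL/L = 377.01 mL.
R = (PIP − Pplat)/V̇ = (43 − 30) / 0.9667 = 13.0/0.9667 = 13.448 cmH2O·s/L.
C = Vt/(Pplat − PEEP) = 377.01 / (30 − 9) = 377.01/21.0 = 17.953 mL/cmH2O.
τ = R × C = 13.448 × 0.01795 L/cmH2O = 0.2414 s.
Fraction remaining = e^(−Te/τ) = e^(−0.45/0.2414) = 0.155.
Trapped volume = 377.01 × 0.155 = 58.437 mL.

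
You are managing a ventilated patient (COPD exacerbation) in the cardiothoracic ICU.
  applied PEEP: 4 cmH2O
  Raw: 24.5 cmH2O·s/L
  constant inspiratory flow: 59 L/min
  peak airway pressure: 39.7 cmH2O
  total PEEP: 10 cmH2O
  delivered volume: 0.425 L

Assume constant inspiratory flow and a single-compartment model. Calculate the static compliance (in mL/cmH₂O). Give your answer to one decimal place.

75.8

Flow: 59 L/min ÷ 60 = 0.9833 L/s.
Total PEEP = 10 cmH2O (set 4 + intrinsic 6); this is the baseline alveolar pressure.
Equation of motion (constant flow): PIP = Vt/C + R·V̇ + PEEP.
Vt/C = PIP − R·V̇ − PEEP = 39.7 − 24.5×0.9833 − 10 = 39.7 − 24.091 − 10 = 5.609 cmH2O.
C = Vt / 5.609 = 425 / 5.609 = 75.771 mL/cmH2O.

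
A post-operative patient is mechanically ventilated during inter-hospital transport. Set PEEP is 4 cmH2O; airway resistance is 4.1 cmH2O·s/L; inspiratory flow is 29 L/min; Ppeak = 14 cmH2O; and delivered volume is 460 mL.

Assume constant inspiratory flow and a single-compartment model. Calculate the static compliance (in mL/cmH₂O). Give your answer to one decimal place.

57.4

Flow: 29 L/min ÷ 60 = 0.4833 L/s.
Equation of motion (constant flow): PIP = Vt/C + R·V̇ + PEEP.
Vt/C = PIP − R·V̇ − PEEP = 14 − 4.1×0.4833 − 4 = 14 − 1.982 − 4 = 8.018 cmH2O.
C = Vt / 8.018 = 460 / 8.018 = 57.371 mL/cmH2O.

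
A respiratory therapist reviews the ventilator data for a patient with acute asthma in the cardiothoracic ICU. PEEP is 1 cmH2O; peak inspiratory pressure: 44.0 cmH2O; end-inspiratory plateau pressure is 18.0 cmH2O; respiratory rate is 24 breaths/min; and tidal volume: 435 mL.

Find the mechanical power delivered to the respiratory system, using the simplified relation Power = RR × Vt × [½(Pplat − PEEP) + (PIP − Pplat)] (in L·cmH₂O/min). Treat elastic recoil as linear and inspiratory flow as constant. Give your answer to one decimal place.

360.2

Per-breath work = Vt × [½(Pplat−PEEP) + (PIP−Pplat)] = 0.435 × [0.5×17.0 + 26.0] = 0.435 × 34.5 = 15.008 L·cmH2O.
Power = 24 × 15.008 = 360.19 L·cmH2O/min.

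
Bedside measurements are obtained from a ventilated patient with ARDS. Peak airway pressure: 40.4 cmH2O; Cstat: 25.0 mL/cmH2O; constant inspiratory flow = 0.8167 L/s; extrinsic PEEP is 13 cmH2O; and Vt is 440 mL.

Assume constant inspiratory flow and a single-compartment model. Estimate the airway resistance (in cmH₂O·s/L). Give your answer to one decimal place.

12.0

Equation of motion (constant flow): PIP = Vt/C + R·V̇ + PEEP.
R·V̇ = PIP − Vt/C − PEEP = 40.4 − 440/25.0 − 13 = 40.4 − 17.6 − 13 = 9.8 cmH2O.
R = 9.8 / 0.8167 = 12.0 cmH2O·s/L.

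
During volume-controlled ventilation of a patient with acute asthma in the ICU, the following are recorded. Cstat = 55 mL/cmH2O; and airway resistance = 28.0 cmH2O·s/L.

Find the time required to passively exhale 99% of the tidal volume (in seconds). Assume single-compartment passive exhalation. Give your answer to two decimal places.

7.09

τ = R × C = 28.0 × 55 mL/cmH2O = 28.0 × 0.055 L/cmH2O = 1.54 s.
Exhaled fraction f = 1 − e^(−t/τ) → t = −τ·ln(1 − f) = −1.54·ln(0.01) = 7.092 s.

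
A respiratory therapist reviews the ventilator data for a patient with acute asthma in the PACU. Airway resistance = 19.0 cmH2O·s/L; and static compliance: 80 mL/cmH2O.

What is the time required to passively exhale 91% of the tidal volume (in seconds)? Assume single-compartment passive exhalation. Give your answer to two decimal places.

τ = R × C = 19.0 × 80 mL/cmH2O = 19.0 × 0.080 L/cmH2O = 1.52 s.
Exhaled fraction f = 1 − e^(−t/τ) → t = −τ·ln(1 − f) = −1.52·ln(0.09) = 3.66 s.

3.66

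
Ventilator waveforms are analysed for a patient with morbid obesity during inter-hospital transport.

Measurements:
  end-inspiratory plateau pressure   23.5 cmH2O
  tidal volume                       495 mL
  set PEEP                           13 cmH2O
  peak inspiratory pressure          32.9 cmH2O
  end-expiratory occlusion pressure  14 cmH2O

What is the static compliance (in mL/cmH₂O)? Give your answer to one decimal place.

52.1

End-expiratory occlusion gives total PEEP = 14 cmH2O (intrinsic PEEP = 14 − 13 = 1). Use total PEEP for the elastic gradient.
Cstat = Vt / (Pplat − PEEPtotal) = 495 / (23.5 − 14) = 495 / 9.5 = 52.105 mL/cmH2O.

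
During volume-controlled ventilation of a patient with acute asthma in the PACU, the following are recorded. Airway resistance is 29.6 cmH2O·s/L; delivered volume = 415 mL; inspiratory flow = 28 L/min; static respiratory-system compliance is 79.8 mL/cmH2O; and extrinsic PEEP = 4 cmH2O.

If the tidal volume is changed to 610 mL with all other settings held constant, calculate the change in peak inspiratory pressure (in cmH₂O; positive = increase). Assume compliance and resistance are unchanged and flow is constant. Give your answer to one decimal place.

2.4

PIP = Vt/C + R·V̇ + PEEP (constant-flow equation of motion).
Only the elastic term changes: ΔPIP = ΔVt / C = (610 − 415) / 79.8 = 2.444 cmH2O.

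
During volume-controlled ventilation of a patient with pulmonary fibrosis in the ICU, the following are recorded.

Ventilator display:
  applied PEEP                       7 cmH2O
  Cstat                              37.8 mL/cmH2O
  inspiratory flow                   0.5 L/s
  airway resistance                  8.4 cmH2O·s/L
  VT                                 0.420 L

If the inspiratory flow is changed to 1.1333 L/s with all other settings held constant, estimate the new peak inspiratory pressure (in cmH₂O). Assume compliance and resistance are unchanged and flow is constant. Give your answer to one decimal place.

27.6

PIP = Vt/C + R·V̇ + PEEP (constant-flow equation of motion).
Only the resistive term changes: ΔPIP = R × ΔV̇ = 8.4 × (1.1333 − 0.5) = 8.4 × 0.6333 = 5.32 cmH2O.
Original PIP = 420/37.8 + 8.4×0.5 + 7 = 22.311 cmH2O; new PIP = 22.311 + (5.32) = 27.631 cmH2O.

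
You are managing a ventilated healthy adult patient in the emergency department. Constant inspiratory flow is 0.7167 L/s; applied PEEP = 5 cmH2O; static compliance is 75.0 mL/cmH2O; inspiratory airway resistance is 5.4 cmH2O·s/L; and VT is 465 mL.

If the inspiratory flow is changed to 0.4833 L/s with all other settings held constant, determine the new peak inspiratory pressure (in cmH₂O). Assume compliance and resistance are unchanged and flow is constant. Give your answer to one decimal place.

PIP = Vt/C + R·V̇ + PEEP (constant-flow equation of motion).
Only the resistive term changes: ΔPIP = R × ΔV̇ = 5.4 × (0.4833 − 0.7167) = 5.4 × -0.2334 = -1.26 cmH2O.
Original PIP = 465/75.0 + 5.4×0.7167 + 5 = 15.07 cmH2O; new PIP = 15.07 + (-1.26) = 13.81 cmH2O.

13.8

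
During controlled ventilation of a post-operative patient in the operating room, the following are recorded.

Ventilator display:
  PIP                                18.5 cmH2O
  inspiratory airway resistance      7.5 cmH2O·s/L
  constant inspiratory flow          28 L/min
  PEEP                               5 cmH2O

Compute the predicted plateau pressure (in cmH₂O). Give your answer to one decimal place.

15.0

Flow: 28 L/min ÷ 60 = 0.4667 L/s.
Pplat = PIP − Raw × flow = 18.5 − 7.5 × 0.4667 = 18.5 − 3.5 = 15.0 cmH2O.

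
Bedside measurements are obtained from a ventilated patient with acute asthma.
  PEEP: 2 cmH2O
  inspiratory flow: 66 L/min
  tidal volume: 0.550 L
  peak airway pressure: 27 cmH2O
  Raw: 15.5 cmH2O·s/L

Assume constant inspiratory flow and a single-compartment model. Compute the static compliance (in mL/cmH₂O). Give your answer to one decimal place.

Flow: 66 L/min ÷ 60 = 1.1 L/s.
Equation of motion (constant flow): PIP = Vt/C + R·V̇ + PEEP.
Vt/C = PIP − R·V̇ − PEEP = 27 − 15.5×1.1 − 2 = 27 − 17.05 − 2 = 7.95 cmH2O.
C = Vt / 7.95 = 550 / 7.95 = 69.182 mL/cmH2O.

69.2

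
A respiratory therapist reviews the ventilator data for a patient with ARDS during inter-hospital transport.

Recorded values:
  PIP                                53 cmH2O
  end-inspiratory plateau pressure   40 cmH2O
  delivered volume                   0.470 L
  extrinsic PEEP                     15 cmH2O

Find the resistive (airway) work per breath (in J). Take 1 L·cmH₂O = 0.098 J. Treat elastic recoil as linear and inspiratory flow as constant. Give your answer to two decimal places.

With constant inspiratory flow the resistive pressure is constant at PIP − Pplat = 53 − 40 = 13.0 cmH2O, so resistive work = 13.0 × 0.470 = 6.11 L·cmH2O.
× 0.098 J/(L·cmH2O) → 0.5988 J.

0.60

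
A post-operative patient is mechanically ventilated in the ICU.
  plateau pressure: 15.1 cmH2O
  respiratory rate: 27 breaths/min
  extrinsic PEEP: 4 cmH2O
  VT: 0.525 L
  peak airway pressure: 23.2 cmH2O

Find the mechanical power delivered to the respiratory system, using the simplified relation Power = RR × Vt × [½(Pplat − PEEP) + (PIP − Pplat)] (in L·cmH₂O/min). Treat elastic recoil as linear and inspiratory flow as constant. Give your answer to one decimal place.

193.5

Per-breath work = Vt × [½(Pplat−PEEP) + (PIP−Pplat)] = 0.525 × [0.5×11.1 + 8.1] = 0.525 × 13.65 = 7.166 L·cmH2O.
Power = 27 × 7.166 = 193.48 L·cmH2O/min.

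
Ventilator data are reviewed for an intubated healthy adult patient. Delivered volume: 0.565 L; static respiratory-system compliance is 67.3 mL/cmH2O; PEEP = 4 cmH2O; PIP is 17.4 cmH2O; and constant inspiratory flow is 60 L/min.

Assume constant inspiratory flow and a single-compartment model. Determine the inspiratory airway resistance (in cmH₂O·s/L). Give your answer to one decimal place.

5.0

Flow: 60 L/min ÷ 60 = 1 L/s.
Equation of motion (constant flow): PIP = Vt/C + R·V̇ + PEEP.
R·V̇ = PIP − Vt/C − PEEP = 17.4 − 565/67.3 − 4 = 17.4 − 8.395 − 4 = 5.005 cmH2O.
R = 5.005 / 1 = 5.005 cmH2O·s/L.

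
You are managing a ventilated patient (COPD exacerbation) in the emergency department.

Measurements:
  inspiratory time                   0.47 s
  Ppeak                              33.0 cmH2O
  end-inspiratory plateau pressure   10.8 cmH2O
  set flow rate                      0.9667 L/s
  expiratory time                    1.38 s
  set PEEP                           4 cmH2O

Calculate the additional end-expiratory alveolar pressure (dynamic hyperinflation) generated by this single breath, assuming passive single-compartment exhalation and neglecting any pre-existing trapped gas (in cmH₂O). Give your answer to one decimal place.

2.8

Vt = flow × Ti = 0.9667 L/s × 0.47 s × 1000 mL/L = 454.35 mL.
R = (PIP − Pplat)/V̇ = (33.0 − 10.8) / 0.9667 = 22.2/0.9667 = 22.965 cmH2O·s/L.
C = Vt/(Pplat − PEEP) = 454.35 / (10.8 − 4) = 454.35/6.8 = 66.816 mL/cmH2O.
τ = R × C = 22.965 × 0.06682 L/cmH2O = 1.535 s.
Fraction remaining = e^(−Te/τ) = e^(−1.38/1.535) = 0.407; trapped volume = 454.35 × 0.407 = 184.92 mL.
Additional alveolar pressure from trapping ≈ V_trapped / C = 184.92 / 66.816 = 2.768 cmH2O.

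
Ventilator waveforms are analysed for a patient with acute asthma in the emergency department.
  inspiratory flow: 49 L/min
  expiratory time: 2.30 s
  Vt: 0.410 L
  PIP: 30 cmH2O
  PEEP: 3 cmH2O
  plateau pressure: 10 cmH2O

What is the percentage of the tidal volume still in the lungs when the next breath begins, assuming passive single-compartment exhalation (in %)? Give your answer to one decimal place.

Flow: 49 L/min ÷ 60 = 0.8167 L/s.
R = (PIP − Pplat)/V̇ = (30 − 10) / 0.8167 = 20.0/0.8167 = 24.489 cmH2O·s/L.
C = Vt/(Pplat − PEEP) = 410.0 / (10 − 3) = 410.0/7.0 = 58.571 mL/cmH2O.
τ = R × C = 24.489 × 0.05857 L/cmH2O = 1.434 s.
Fraction remaining at end-expiration = e^(−Te/τ) = e^(−2.30/1.434) = 0.2011 → 20.11%.

20.1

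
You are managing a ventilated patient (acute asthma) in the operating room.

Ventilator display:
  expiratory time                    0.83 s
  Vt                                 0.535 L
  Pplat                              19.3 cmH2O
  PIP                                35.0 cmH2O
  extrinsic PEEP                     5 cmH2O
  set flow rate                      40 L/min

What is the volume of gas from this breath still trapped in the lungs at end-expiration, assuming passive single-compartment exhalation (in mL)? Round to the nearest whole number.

209

Flow: 40 L/min ÷ 60 = 0.6667 L/s.
R = (PIP − Pplat)/V̇ = (35.0 − 19.3) / 0.6667 = 15.7/0.6667 = 23.549 cmH2O·s/L.
C = Vt/(Pplat − PEEP) = 535.0 / (19.3 − 5) = 535.0/14.3 = 37.413 mL/cmH2O.
τ = R × C = 23.549 × 0.03741 L/cmH2O = 0.881 s.
Fraction remaining = e^(−Te/τ) = e^(−0.83/0.881) = 0.3898.
Trapped volume = 535.0 × 0.3898 = 208.54 mL.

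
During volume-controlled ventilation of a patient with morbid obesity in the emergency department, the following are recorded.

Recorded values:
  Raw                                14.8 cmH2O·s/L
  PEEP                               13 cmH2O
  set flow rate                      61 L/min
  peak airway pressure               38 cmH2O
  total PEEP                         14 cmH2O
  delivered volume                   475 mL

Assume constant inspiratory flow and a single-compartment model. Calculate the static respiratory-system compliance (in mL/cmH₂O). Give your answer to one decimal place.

53.1

Flow: 61 L/min ÷ 60 = 1.0167 L/s.
Total PEEP = 14 cmH2O (set 13 + intrinsic 1); this is the baseline alveolar pressure.
Equation of motion (constant flow): PIP = Vt/C + R·V̇ + PEEP.
Vt/C = PIP − R·V̇ − PEEP = 38 − 14.8×1.0167 − 14 = 38 − 15.047 − 14 = 8.953 cmH2O.
C = Vt / 8.953 = 475 / 8.953 = 53.055 mL/cmH2O.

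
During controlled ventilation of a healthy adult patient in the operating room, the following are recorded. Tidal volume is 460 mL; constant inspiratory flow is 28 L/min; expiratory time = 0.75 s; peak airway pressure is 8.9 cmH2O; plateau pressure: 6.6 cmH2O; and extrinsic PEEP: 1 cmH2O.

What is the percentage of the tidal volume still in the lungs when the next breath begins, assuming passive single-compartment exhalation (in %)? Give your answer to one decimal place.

15.7

Flow: 28 L/min ÷ 60 = 0.4667 L/s.
R = (PIP − Pplat)/V̇ = (8.9 − 6.6) / 0.4667 = 2.3/0.4667 = 4.928 cmH2O·s/L.
C = Vt/(Pplat − PEEP) = 460.0 / (6.6 − 1) = 460.0/5.6 = 82.143 mL/cmH2O.
τ = R × C = 4.928 × 0.08214 L/cmH2O = 0.4048 s.
Fraction remaining at end-expiration = e^(−Te/τ) = e^(−0.75/0.4048) = 0.1568 → 15.68%.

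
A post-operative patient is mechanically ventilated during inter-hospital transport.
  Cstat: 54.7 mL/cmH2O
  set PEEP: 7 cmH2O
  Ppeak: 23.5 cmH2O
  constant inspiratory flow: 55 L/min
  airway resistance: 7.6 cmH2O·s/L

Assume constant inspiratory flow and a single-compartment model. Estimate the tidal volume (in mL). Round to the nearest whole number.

521

Flow: 55 L/min ÷ 60 = 0.9167 L/s.
Equation of motion (constant flow): PIP = Vt/C + R·V̇ + PEEP.
Vt/C = PIP − R·V̇ − PEEP = 23.5 − 6.967 − 7 = 9.533 cmH2O.
Vt = C × 9.533 = 54.7 × 9.533 = 521.46 mL.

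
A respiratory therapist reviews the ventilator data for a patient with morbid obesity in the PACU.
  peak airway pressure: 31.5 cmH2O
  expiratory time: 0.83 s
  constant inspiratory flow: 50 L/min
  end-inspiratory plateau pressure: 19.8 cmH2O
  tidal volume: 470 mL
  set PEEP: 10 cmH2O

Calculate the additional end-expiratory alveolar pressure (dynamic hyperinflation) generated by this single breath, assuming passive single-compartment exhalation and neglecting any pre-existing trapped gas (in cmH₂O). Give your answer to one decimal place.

Flow: 50 L/min ÷ 60 = 0.8333 L/s.
R = (PIP − Pplat)/V̇ = (31.5 − 19.8) / 0.8333 = 11.7/0.8333 = 14.041 cmH2O·s/L.
C = Vt/(Pplat − PEEP) = 470.0 / (19.8 − 10) = 470.0/9.8 = 47.959 mL/cmH2O.
τ = R × C = 14.041 × 0.04796 L/cmH2O = 0.6734 s.
Fraction remaining = e^(−Te/τ) = e^(−0.83/0.6734) = 0.2915; trapped volume = 470.0 × 0.2915 = 137.01 mL.
Additional alveolar pressure from trapping ≈ V_trapped / C = 137.01 / 47.959 = 2.857 cmH2O.

2.9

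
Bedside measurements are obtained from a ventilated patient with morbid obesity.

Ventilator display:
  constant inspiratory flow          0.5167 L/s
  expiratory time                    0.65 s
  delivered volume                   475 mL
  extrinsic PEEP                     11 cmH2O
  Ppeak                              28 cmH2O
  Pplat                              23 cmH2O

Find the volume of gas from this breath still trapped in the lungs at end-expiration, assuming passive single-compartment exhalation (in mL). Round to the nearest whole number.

R = (PIP − Pplat)/V̇ = (28 − 23) / 0.5167 = 5.0/0.5167 = 9.677 cmH2O·s/L.
C = Vt/(Pplat − PEEP) = 475.0 / (23 − 11) = 475.0/12.0 = 39.583 mL/cmH2O.
τ = R × C = 9.677 × 0.03958 L/cmH2O = 0.383 s.
Fraction remaining = e^(−Te/τ) = e^(−0.65/0.383) = 0.1832.
Trapped volume = 475.0 × 0.1832 = 87.02 mL.

87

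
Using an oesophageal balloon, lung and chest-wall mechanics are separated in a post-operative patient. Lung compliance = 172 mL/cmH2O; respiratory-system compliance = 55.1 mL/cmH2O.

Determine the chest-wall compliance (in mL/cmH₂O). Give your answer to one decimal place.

81.1

1/Ccw = 1/Crs − 1/CL.
1/Ccw = 1/55.1 − 1/172 = 0.01233.
Ccw = 81.103 mL/cmH2O.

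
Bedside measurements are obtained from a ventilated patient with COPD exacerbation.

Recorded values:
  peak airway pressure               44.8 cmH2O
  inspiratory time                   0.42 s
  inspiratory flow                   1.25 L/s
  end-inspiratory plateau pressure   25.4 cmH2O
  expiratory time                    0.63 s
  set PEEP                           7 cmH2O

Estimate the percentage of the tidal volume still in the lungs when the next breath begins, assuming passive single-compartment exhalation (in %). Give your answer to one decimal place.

Vt = flow × Ti = 1.25 L/s × 0.42 s × 1000 mL/L = 525.0 mL.
R = (PIP − Pplat)/V̇ = (44.8 − 25.4) / 1.25 = 19.4/1.25 = 15.52 cmH2O·s/L.
C = Vt/(Pplat − PEEP) = 525.0 / (25.4 − 7) = 525.0/18.4 = 28.533 mL/cmH2O.
τ = R × C = 15.52 × 0.02853 L/cmH2O = 0.4428 s.
Fraction remaining at end-expiration = e^(−Te/τ) = e^(−0.63/0.4428) = 0.241 → 24.1%.

24.1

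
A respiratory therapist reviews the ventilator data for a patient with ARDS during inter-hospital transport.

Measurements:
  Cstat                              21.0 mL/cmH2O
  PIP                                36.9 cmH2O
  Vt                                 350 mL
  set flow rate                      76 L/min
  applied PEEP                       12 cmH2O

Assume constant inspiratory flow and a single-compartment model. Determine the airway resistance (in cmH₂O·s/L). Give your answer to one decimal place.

6.5

Flow: 76 L/min ÷ 60 = 1.2667 L/s.
Equation of motion (constant flow): PIP = Vt/C + R·V̇ + PEEP.
R·V̇ = PIP − Vt/C − PEEP = 36.9 − 350/21.0 − 12 = 36.9 − 16.667 − 12 = 8.233 cmH2O.
R = 8.233 / 1.2667 = 6.5 cmH2O·s/L.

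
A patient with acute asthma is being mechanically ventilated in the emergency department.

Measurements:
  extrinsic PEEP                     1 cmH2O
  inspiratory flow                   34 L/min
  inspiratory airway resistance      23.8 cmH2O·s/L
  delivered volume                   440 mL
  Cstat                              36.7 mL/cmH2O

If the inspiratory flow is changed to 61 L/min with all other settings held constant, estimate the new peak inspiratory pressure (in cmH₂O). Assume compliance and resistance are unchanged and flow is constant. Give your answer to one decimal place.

Flow: 34 L/min ÷ 60 = 0.5667 L/s.
New flow: 61 L/min ÷ 60 = 1.0167 L/s.
PIP = Vt/C + R·V̇ + PEEP (constant-flow equation of motion).
Only the resistive term changes: ΔPIP = R × ΔV̇ = 23.8 × (1.0167 − 0.5667) = 23.8 × 0.45 = 10.71 cmH2O.
Original PIP = 440/36.7 + 23.8×0.5667 + 1 = 26.477 cmH2O; new PIP = 26.477 + (10.71) = 37.187 cmH2O.

37.2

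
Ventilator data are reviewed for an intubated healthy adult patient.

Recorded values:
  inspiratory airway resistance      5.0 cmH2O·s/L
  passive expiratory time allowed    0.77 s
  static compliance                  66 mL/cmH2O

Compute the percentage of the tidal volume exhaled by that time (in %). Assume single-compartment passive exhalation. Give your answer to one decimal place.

90.3

τ = R × C = 5.0 × 66 mL/cmH2O = 5.0 × 0.066 L/cmH2O = 0.33 s.
Passive exhalation: V(t)/V₀ = e^(−t/τ) = e^(−0.77/0.33) = 0.09697.
Fraction exhaled = 1 − 0.09697 = 0.903 → 90.3%.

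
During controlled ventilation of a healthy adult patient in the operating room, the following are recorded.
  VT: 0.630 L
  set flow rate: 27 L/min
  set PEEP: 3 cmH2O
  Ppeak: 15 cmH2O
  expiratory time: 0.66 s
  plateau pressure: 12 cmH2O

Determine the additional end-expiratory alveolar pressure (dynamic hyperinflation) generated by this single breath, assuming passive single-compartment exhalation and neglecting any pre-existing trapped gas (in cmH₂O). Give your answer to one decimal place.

Flow: 27 L/min ÷ 60 = 0.45 L/s.
R = (PIP − Pplat)/V̇ = (15 − 12) / 0.45 = 3.0/0.45 = 6.667 cmH2O·s/L.
C = Vt/(Pplat − PEEP) = 630.0 / (12 − 3) = 630.0/9.0 = 70.0 mL/cmH2O.
τ = R × C = 6.667 × 0.07 L/cmH2O = 0.4667 s.
Fraction remaining = e^(−Te/τ) = e^(−0.66/0.4667) = 0.2431; trapped volume = 630.0 × 0.2431 = 153.15 mL.
Additional alveolar pressure from trapping ≈ V_trapped / C = 153.15 / 70.0 = 2.188 cmH2O.

2.2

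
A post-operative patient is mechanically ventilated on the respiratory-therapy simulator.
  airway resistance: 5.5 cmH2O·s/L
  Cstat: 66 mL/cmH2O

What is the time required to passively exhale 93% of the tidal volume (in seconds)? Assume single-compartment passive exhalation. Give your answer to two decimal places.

τ = R × C = 5.5 × 66 mL/cmH2O = 5.5 × 0.066 L/cmH2O = 0.363 s.
Exhaled fraction f = 1 − e^(−t/τ) → t = −τ·ln(1 − f) = −0.363·ln(0.07) = 0.9653 s.

0.97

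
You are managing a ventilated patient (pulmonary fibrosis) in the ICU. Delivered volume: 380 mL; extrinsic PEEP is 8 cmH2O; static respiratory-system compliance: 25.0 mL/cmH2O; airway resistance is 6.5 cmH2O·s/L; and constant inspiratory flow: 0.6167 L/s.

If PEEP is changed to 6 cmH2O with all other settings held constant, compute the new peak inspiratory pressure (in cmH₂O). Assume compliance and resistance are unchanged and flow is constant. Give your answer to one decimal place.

25.2

PIP = Vt/C + R·V̇ + PEEP (constant-flow equation of motion).
Only the baseline term changes: ΔPIP = ΔPEEP = 6 − 8 = -2.0 cmH2O.
Original PIP = 380/25.0 + 6.5×0.6167 + 8 = 27.209 cmH2O; new PIP = 27.209 + (-2.0) = 25.209 cmH2O.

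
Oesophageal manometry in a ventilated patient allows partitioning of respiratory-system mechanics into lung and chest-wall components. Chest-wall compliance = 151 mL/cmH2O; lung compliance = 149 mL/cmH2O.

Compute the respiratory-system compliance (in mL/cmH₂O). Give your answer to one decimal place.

Lung and chest wall are elastances in series: 1/Crs = 1/CL + 1/Ccw.
1/Crs = 1/149 + 1/151 = 0.01333.
Crs = 75.019 mL/cmH2O.

75.0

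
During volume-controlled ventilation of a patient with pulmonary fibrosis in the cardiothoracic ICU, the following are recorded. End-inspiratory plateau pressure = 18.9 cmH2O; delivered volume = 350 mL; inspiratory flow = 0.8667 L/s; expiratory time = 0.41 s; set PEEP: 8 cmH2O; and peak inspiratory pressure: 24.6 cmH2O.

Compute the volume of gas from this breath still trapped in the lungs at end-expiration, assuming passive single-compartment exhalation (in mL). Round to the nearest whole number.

50

R = (PIP − Pplat)/V̇ = (24.6 − 18.9) / 0.8667 = 5.7/0.8667 = 6.577 cmH2O·s/L.
C = Vt/(Pplat − PEEP) = 350.0 / (18.9 − 8) = 350.0/10.9 = 32.11 mL/cmH2O.
τ = R × C = 6.577 × 0.03211 L/cmH2O = 0.2112 s.
Fraction remaining = e^(−Te/τ) = e^(−0.41/0.2112) = 0.1435.
Trapped volume = 350.0 × 0.1435 = 50.225 mL.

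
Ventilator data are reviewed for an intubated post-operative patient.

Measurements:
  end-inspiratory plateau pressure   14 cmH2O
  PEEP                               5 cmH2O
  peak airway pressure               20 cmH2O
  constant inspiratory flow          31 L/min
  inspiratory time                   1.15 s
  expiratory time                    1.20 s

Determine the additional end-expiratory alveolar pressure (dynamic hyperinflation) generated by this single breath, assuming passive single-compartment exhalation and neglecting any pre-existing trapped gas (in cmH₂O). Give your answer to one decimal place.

1.9

Flow: 31 L/min ÷ 60 = 0.5167 L/s.
Vt = flow × Ti = 0.5167 L/s × 1.15 s × 1000 mL/L = 594.21 mL.
R = (PIP − Pplat)/V̇ = (20 − 14) / 0.5167 = 6.0/0.5167 = 11.612 cmH2O·s/L.
C = Vt/(Pplat − PEEP) = 594.21 / (14 − 5) = 594.21/9.0 = 66.023 mL/cmH2O.
τ = R × C = 11.612 × 0.06602 L/cmH2O = 0.7666 s.
Fraction remaining = e^(−Te/τ) = e^(−1.20/0.7666) = 0.209; trapped volume = 594.21 × 0.209 = 124.19 mL.
Additional alveolar pressure from trapping ≈ V_trapped / C = 124.19 / 66.023 = 1.881 cmH2O.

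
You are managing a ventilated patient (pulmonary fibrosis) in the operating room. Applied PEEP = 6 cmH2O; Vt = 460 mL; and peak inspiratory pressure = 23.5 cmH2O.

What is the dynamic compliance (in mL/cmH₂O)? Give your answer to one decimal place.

26.3

Dynamic compliance = Vt / (PIP − PEEP) = 460 / (23.5 − 6) = 460 / 17.5 = 26.286 mL/cmH2O.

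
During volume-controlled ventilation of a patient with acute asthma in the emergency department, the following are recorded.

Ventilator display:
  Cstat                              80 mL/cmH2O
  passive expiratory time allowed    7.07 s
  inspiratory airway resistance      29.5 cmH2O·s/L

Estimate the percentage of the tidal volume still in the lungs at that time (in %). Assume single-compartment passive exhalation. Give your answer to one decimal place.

τ = R × C = 29.5 × 80 mL/cmH2O = 29.5 × 0.080 L/cmH2O = 2.36 s.
Passive exhalation: V(t)/V₀ = e^(−t/τ) = e^(−7.07/2.36) = 0.05.
Fraction remaining = 0.05 → 5.0%.

5.0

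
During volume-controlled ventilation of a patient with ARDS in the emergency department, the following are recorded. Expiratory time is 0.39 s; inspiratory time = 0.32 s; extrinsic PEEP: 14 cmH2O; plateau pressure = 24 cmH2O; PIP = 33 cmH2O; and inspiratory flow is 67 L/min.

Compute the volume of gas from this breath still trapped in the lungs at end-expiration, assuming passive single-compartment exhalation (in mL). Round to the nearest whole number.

92

Flow: 67 L/min ÷ 60 = 1.1167 L/s.
Vt = flow × Ti = 1.1167 L/s × 0.32 s × 1000 mL/L = 357.34 mL.
R = (PIP − Pplat)/V̇ = (33 − 24) / 1.1167 = 9.0/1.1167 = 8.059 cmH2O·s/L.
C = Vt/(Pplat − PEEP) = 357.34 / (24 − 14) = 357.34/10.0 = 35.734 mL/cmH2O.
τ = R × C = 8.059 × 0.03573 L/cmH2O = 0.2879 s.
Fraction remaining = e^(−Te/τ) = e^(−0.39/0.2879) = 0.258.
Trapped volume = 357.34 × 0.258 = 92.194 mL.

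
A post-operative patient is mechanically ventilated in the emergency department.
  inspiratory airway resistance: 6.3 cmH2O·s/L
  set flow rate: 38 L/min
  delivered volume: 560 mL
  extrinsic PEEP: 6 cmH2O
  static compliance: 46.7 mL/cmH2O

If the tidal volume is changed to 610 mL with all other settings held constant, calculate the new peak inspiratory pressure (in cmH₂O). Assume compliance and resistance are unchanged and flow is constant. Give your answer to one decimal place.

Flow: 38 L/min ÷ 60 = 0.6333 L/s.
PIP = Vt/C + R·V̇ + PEEP (constant-flow equation of motion).
Only the elastic term changes: ΔPIP = ΔVt / C = (610 − 560) / 46.7 = 1.071 cmH2O.
Original PIP = 560/46.7 + 6.3×0.6333 + 6 = 21.981 cmH2O; new PIP = 21.981 + (1.071) = 23.052 cmH2O.

23.1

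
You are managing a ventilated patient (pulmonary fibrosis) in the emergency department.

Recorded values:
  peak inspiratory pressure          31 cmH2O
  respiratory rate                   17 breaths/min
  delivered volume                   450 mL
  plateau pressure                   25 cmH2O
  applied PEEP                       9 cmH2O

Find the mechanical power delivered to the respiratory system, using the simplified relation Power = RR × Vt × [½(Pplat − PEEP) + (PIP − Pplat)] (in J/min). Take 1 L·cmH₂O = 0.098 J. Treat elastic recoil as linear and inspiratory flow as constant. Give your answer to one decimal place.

Per-breath work = Vt × [½(Pplat−PEEP) + (PIP−Pplat)] = 0.450 × [0.5×16.0 + 6.0] = 0.450 × 14.0 = 6.3 L·cmH2O.
Power = 17 × 6.3 = 107.1 L·cmH2O/min.
× 0.098 J/(L·cmH2O) → 10.496 J/min.

10.5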